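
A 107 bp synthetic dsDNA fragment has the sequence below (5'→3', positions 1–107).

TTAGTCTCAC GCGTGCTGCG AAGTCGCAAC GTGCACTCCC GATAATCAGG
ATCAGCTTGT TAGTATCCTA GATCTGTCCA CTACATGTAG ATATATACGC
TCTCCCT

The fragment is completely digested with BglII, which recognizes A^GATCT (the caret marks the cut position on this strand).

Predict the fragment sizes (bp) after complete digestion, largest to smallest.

70, 37 bp

The BglII site (AGATCT) starts at position 70.
BglII cuts after the first base of each site, so after position 70.
Linear molecule, 1 cut → 2 fragments:
  1–70 → 70 bp
  71–107 → 37 bp
Sorted largest to smallest: 70, 37 bp.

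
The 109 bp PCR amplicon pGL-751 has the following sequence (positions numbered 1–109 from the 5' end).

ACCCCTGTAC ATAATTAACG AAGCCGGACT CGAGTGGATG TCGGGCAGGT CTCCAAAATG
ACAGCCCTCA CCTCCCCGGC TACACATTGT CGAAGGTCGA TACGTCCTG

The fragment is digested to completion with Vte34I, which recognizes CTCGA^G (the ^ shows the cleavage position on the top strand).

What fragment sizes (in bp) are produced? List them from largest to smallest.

The Vte34I site (CTCGAG) starts at position 29.
Vte34I cuts after base 5 of each site (before the last base), so after position 33.
Linear molecule, 1 cut → 2 fragments:
  1–33 → 33 bp
  34–109 → 76 bp
Sorted largest to smallest: 76, 33 bp.

76, 33 bp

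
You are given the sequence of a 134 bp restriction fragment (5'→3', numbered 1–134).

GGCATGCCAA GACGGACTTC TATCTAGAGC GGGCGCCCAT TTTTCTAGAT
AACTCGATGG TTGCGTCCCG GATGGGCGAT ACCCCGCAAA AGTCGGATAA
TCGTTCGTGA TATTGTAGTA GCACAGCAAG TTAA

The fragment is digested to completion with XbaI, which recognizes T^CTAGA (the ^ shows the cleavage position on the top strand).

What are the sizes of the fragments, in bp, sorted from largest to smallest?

XbaI sites (TCTAGA) start at positions 23, 44.
XbaI cuts after the first base of each site, so after positions 23, 44.
Linear molecule, 2 cuts → 3 fragments:
  1–23 → 23 bp
  24–44 → 21 bp
  45–134 → 90 bp
Sorted largest to smallest: 90, 23, 21 bp.

90, 23, 21 bp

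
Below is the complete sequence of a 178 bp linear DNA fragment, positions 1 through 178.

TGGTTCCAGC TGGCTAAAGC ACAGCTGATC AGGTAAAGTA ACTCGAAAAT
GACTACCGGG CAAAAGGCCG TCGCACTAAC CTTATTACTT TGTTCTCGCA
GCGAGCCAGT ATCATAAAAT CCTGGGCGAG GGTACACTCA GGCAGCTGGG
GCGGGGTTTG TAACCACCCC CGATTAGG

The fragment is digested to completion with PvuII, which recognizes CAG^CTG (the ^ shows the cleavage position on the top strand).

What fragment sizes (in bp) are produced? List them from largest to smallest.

PvuII sites (CAGCTG) start at positions 7, 22, 143.
PvuII cuts after base 3 of each site, so after positions 9, 24, 145.
Linear molecule, 3 cuts → 4 fragments:
  1–9 → 9 bp
  10–24 → 15 bp
  25–145 → 121 bp
  146–178 → 33 bp
Sorted largest to smallest: 121, 33, 15, 9 bp.

121, 33, 15, 9 bp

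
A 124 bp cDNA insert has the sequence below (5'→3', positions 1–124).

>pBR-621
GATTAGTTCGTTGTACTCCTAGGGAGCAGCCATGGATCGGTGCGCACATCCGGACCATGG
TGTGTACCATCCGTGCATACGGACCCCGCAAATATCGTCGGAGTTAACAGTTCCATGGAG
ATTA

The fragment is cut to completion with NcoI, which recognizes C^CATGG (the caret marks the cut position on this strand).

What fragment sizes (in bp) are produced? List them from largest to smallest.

58, 30, 25, 11 bp

NcoI sites (CCATGG) start at positions 30, 55, 113.
NcoI cuts after the first base of each site, so after positions 30, 55, 113.
Linear molecule, 3 cuts → 4 fragments:
  1–30 → 30 bp
  31–55 → 25 bp
  56–113 → 58 bp
  114–124 → 11 bp
Sorted largest to smallest: 58, 30, 25, 11 bp.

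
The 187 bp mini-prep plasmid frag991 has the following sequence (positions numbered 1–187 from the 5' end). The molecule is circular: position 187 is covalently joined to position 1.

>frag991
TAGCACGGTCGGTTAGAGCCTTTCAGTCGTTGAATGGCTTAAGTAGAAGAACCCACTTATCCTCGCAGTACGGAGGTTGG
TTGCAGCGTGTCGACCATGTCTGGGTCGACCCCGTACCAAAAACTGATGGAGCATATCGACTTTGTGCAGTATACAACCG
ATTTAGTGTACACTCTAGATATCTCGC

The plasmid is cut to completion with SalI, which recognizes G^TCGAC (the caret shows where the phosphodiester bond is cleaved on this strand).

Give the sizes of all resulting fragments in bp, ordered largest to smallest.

172, 15 bp

SalI sites (GTCGAC) start at positions 90, 105.
SalI cuts after the first base of each site, so after positions 90, 105.
Circular molecule, 2 cuts → 2 fragments:
  91–105 → 15 bp
  106–187 then 1–90 → 82 + 90 = 172 bp
Sorted largest to smallest: 172, 15 bp.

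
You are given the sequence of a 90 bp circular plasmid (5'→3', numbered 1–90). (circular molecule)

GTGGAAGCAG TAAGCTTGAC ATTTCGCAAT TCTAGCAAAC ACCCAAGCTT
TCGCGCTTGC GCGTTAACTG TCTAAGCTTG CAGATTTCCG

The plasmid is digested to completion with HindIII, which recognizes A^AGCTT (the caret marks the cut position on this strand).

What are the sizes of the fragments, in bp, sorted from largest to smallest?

33, 29, 28 bp

HindIII sites (AAGCTT) start at positions 12, 45, 74.
HindIII cuts after the first base of each site, so after positions 12, 45, 74.
Circular molecule, 3 cuts → 3 fragments:
  13–45 → 33 bp
  46–74 → 29 bp
  75–90 then 1–12 → 16 + 12 = 28 bp
Sorted largest to smallest: 33, 29, 28 bp.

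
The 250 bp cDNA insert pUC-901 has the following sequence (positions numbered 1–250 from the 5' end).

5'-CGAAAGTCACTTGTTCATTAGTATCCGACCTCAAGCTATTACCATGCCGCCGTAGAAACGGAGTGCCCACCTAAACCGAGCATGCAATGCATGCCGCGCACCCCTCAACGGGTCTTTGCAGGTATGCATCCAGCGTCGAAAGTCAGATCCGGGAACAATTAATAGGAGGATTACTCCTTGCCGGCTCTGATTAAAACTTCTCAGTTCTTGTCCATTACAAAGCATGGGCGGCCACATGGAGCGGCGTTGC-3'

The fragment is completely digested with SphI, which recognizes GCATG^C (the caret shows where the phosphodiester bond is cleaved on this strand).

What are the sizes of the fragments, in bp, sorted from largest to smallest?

157, 84, 9 bp

SphI sites (GCATGC) start at positions 80, 89.
SphI cuts after base 5 of each site (before the last base), so after positions 84, 93.
Linear molecule, 2 cuts → 3 fragments:
  1–84 → 84 bp
  85–93 → 9 bp
  94–250 → 157 bp
Sorted largest to smallest: 157, 84, 9 bp.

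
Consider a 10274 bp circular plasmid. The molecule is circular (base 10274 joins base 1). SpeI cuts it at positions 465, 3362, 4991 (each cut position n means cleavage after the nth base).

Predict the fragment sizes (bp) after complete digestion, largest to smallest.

Circular molecule, 3 cuts → 3 fragments:
  3362 − 465 = 2897 bp
  4991 − 3362 = 1629 bp
  wrap: 10274 − 4991 + 465 = 5748 bp
Sorted largest to smallest: 5748, 2897, 1629 bp.

5748, 2897, 1629 bp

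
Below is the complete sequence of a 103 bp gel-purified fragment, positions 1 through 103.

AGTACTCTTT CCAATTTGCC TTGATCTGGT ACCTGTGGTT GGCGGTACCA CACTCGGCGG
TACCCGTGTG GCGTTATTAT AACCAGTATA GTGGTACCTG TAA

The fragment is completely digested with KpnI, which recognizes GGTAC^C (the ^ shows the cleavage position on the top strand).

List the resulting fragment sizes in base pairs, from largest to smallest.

KpnI sites (GGTACC) start at positions 28, 44, 59, 93.
KpnI cuts after base 5 of each site (before the last base), so after positions 32, 48, 63, 97.
Linear molecule, 4 cuts → 5 fragments:
  1–32 → 32 bp
  33–48 → 16 bp
  49–63 → 15 bp
  64–97 → 34 bp
  98–103 → 6 bp
Sorted largest to smallest: 34, 32, 16, 15, 6 bp.

34, 32, 16, 15, 6 bp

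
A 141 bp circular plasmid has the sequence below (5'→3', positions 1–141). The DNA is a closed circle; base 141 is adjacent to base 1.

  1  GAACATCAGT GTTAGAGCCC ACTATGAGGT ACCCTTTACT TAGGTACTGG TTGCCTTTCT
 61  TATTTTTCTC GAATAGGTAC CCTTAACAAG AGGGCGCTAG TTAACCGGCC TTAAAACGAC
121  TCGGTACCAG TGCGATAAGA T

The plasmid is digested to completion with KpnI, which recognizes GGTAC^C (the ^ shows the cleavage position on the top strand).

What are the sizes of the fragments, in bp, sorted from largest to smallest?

KpnI sites (GGTACC) start at positions 28, 76, 123.
KpnI cuts after base 5 of each site (before the last base), so after positions 32, 80, 127.
Circular molecule, 3 cuts → 3 fragments:
  33–80 → 48 bp
  81–127 → 47 bp
  128–141 then 1–32 → 14 + 32 = 46 bp
Sorted largest to smallest: 48, 47, 46 bp.

48, 47, 46 bp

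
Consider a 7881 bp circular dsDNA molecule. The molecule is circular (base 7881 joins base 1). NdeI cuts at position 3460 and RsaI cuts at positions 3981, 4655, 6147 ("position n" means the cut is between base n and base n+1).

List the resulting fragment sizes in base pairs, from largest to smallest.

5194, 1492, 674, 521 bp

Combined cut positions (sorted): 3460, 3981, 4655, 6147.
Circular molecule, 4 cuts → 4 fragments:
  3981 − 3460 = 521 bp
  4655 − 3981 = 674 bp
  6147 − 4655 = 1492 bp
  wrap: 7881 − 6147 + 3460 = 5194 bp
Sorted largest to smallest: 5194, 1492, 674, 521 bp.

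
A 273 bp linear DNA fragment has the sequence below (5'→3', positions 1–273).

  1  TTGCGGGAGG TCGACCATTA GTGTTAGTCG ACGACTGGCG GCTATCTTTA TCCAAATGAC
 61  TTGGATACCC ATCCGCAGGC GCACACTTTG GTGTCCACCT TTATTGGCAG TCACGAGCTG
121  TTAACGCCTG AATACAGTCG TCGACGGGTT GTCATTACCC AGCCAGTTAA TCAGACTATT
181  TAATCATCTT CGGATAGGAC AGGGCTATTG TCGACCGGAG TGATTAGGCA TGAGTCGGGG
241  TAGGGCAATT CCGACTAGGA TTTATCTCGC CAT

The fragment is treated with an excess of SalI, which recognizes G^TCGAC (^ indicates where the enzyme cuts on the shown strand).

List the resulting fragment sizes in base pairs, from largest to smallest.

113, 70, 63, 17, 10 bp

SalI sites (GTCGAC) start at positions 10, 27, 140, 210.
SalI cuts after the first base of each site, so after positions 10, 27, 140, 210.
Linear molecule, 4 cuts → 5 fragments:
  1–10 → 10 bp
  11–27 → 17 bp
  28–140 → 113 bp
  141–210 → 70 bp
  211–273 → 63 bp
Sorted largest to smallest: 113, 70, 63, 17, 10 bp.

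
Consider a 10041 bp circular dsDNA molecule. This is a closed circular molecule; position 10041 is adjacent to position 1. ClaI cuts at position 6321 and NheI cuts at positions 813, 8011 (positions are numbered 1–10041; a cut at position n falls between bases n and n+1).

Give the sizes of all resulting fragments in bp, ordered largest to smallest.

Combined cut positions (sorted): 813, 6321, 8011.
Circular molecule, 3 cuts → 3 fragments:
  6321 − 813 = 5508 bp
  8011 − 6321 = 1690 bp
  wrap: 10041 − 8011 + 813 = 2843 bp
Sorted largest to smallest: 5508, 2843, 1690 bp.

5508, 2843, 1690 bp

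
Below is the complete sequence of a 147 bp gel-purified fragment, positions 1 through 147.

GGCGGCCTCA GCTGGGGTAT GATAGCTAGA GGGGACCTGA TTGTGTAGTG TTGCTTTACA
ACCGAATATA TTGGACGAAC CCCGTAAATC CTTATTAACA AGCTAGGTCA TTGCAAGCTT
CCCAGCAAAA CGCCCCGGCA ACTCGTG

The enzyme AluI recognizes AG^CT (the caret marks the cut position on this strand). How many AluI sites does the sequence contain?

4

AGCT occurs starting at positions 10, 24, 101, 116.
AluI cuts at 4 sites.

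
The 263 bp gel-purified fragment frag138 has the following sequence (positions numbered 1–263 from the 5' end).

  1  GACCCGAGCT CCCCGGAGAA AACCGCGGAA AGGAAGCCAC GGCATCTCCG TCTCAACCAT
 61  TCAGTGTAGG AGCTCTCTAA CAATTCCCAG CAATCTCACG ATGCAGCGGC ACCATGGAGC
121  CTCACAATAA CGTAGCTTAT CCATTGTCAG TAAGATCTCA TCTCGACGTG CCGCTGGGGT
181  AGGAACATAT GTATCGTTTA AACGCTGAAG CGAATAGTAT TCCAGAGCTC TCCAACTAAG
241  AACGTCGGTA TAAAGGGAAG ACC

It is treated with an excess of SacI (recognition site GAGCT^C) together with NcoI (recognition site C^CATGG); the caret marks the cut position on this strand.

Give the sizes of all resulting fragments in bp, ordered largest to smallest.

SacI sites (GAGCTC) start at positions 6, 70, 225.
SacI cuts after base 5 of each site (before the last base), so after positions 10, 74, 229.
The NcoI site (CCATGG) starts at position 112.
NcoI cuts after the first base of each site, so after position 112.
Combined cut positions: 10, 74, 112, 229.
Linear molecule, 4 cuts → 5 fragments:
  1–10 → 10 bp
  11–74 → 64 bp
  75–112 → 38 bp
  113–229 → 117 bp
  230–263 → 34 bp
Sorted largest to smallest: 117, 64, 38, 34, 10 bp.

117, 64, 38, 34, 10 bp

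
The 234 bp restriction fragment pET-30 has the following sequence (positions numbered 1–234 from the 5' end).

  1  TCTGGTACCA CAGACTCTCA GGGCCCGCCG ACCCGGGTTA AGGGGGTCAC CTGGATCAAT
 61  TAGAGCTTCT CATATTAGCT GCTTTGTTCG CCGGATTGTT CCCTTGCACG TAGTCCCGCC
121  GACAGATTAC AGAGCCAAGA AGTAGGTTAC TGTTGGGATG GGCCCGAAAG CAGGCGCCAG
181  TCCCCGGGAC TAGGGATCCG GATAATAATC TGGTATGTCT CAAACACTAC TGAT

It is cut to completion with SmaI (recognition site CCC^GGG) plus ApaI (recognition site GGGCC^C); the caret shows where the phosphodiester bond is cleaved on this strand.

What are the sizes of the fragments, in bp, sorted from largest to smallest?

SmaI sites (CCCGGG) start at positions 32, 183.
SmaI cuts after base 3 of each site, so after positions 34, 185.
ApaI sites (GGGCCC) start at positions 21, 160.
ApaI cuts after base 5 of each site (before the last base), so after positions 25, 164.
Combined cut positions: 25, 34, 164, 185.
Linear molecule, 4 cuts → 5 fragments:
  1–25 → 25 bp
  26–34 → 9 bp
  35–164 → 130 bp
  165–185 → 21 bp
  186–234 → 49 bp
Sorted largest to smallest: 130, 49, 25, 21, 9 bp.

130, 49, 25, 21, 9 bp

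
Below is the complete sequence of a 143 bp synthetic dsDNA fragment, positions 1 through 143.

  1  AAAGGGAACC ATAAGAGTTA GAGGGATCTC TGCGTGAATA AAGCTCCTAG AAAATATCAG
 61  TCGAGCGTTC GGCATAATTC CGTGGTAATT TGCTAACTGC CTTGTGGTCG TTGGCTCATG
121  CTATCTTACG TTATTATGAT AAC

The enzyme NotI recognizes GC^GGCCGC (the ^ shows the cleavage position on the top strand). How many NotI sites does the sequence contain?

0

No occurrence of GCGGCCGC is present in the sequence.
NotI does not cut: 0 sites.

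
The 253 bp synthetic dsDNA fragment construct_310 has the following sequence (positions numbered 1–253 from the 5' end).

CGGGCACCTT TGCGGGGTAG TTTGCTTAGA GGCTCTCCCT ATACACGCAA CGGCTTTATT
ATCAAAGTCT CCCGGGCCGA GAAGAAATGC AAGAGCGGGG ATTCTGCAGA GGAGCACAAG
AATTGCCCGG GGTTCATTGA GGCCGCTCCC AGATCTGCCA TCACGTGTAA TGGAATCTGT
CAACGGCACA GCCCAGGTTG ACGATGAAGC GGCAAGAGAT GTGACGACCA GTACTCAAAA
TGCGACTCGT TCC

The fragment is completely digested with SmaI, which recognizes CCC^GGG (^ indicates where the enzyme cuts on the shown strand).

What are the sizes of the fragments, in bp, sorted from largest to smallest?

SmaI sites (CCCGGG) start at positions 71, 126.
SmaI cuts after base 3 of each site, so after positions 73, 128.
Linear molecule, 2 cuts → 3 fragments:
  1–73 → 73 bp
  74–128 → 55 bp
  129–253 → 125 bp
Sorted largest to smallest: 125, 73, 55 bp.

125, 73, 55 bp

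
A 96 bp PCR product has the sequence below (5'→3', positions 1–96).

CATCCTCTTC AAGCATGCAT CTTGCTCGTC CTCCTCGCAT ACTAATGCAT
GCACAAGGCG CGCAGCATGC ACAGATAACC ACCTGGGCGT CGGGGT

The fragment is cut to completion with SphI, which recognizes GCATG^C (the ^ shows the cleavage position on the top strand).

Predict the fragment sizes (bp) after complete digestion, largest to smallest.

34, 27, 18, 17 bp

SphI sites (GCATGC) start at positions 13, 47, 65.
SphI cuts after base 5 of each site (before the last base), so after positions 17, 51, 69.
Linear molecule, 3 cuts → 4 fragments:
  1–17 → 17 bp
  18–51 → 34 bp
  52–69 → 18 bp
  70–96 → 27 bp
Sorted largest to smallest: 34, 27, 18, 17 bp.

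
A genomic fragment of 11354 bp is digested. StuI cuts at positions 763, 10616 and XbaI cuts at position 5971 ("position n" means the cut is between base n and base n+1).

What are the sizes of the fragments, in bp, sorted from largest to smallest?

Combined cut positions (sorted): 763, 5971, 10616.
Linear molecule, 3 cuts → 4 fragments:
  763 − 0 = 763 bp
  5971 − 763 = 5208 bp
  10616 − 5971 = 4645 bp
  11354 − 10616 = 738 bp
Sorted largest to smallest: 5208, 4645, 763, 738 bp.

5208, 4645, 763, 738 bp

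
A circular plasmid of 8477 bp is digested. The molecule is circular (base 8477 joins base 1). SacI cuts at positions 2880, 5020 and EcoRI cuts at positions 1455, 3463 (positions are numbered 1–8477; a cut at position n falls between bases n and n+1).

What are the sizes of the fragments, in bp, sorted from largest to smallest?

4912, 1557, 1425, 583 bp

Combined cut positions (sorted): 1455, 2880, 3463, 5020.
Circular molecule, 4 cuts → 4 fragments:
  2880 − 1455 = 1425 bp
  3463 − 2880 = 583 bp
  5020 − 3463 = 1557 bp
  wrap: 8477 − 5020 + 1455 = 4912 bp
Sorted largest to smallest: 4912, 1557, 1425, 583 bp.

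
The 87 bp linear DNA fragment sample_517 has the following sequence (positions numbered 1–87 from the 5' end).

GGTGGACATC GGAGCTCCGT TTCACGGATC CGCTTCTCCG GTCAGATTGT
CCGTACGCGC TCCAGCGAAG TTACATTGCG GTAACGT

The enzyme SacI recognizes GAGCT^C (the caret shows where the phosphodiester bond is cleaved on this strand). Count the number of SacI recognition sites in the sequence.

GAGCTC occurs starting at position 12.
SacI cuts at 1 site.

1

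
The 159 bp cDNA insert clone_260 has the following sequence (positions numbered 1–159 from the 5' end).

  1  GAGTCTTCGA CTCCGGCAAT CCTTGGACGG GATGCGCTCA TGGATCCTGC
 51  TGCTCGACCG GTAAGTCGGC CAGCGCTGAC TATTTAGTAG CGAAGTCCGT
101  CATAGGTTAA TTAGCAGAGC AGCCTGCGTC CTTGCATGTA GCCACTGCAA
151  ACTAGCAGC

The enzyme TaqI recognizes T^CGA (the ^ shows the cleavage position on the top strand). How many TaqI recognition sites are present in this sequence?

2

TCGA occurs starting at positions 7, 54.
TaqI cuts at 2 sites.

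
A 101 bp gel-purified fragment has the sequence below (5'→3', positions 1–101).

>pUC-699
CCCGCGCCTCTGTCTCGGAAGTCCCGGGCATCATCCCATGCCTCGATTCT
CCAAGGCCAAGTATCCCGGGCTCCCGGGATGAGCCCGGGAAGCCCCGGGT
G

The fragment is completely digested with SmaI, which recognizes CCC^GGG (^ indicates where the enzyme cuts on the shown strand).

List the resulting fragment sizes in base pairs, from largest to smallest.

SmaI sites (CCCGGG) start at positions 23, 65, 73, 84, 94.
SmaI cuts after base 3 of each site, so after positions 25, 67, 75, 86, 96.
Linear molecule, 5 cuts → 6 fragments:
  1–25 → 25 bp
  26–67 → 42 bp
  68–75 → 8 bp
  76–86 → 11 bp
  87–96 → 10 bp
  97–101 → 5 bp
Sorted largest to smallest: 42, 25, 11, 10, 8, 5 bp.

42, 25, 11, 10, 8, 5 bp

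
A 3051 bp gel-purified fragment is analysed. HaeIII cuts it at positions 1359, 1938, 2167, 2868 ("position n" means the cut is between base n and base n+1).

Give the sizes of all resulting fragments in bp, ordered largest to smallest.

1359, 701, 579, 229, 183 bp

Linear molecule, 4 cuts → 5 fragments:
  1359 − 0 = 1359 bp
  1938 − 1359 = 579 bp
  2167 − 1938 = 229 bp
  2868 − 2167 = 701 bp
  3051 − 2868 = 183 bp
Sorted largest to smallest: 1359, 701, 579, 229, 183 bp.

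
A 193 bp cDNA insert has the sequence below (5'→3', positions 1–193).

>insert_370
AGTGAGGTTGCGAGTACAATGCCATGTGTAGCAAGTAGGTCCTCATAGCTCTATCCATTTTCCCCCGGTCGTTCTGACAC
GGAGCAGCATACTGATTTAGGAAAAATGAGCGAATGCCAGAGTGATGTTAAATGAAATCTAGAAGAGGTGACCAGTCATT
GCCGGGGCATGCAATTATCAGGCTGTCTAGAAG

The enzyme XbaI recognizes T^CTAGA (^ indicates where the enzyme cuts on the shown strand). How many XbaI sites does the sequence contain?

TCTAGA occurs starting at positions 138, 186.
XbaI cuts at 2 sites.

2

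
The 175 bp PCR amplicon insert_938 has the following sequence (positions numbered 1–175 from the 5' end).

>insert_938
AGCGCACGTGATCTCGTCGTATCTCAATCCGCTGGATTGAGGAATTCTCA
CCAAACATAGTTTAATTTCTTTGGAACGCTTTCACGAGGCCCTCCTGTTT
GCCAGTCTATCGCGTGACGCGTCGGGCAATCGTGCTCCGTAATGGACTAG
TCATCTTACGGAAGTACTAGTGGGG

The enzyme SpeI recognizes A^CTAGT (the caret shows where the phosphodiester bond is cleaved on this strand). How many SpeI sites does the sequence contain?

ACTAGT occurs starting at positions 146, 166.
SpeI cuts at 2 sites.

2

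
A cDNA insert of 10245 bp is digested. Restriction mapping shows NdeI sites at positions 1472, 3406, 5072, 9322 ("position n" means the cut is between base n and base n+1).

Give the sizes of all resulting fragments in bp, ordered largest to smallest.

4250, 1934, 1666, 1472, 923 bp

Linear molecule, 4 cuts → 5 fragments:
  1472 − 0 = 1472 bp
  3406 − 1472 = 1934 bp
  5072 − 3406 = 1666 bp
  9322 − 5072 = 4250 bp
  10245 − 9322 = 923 bp
Sorted largest to smallest: 4250, 1934, 1666, 1472, 923 bp.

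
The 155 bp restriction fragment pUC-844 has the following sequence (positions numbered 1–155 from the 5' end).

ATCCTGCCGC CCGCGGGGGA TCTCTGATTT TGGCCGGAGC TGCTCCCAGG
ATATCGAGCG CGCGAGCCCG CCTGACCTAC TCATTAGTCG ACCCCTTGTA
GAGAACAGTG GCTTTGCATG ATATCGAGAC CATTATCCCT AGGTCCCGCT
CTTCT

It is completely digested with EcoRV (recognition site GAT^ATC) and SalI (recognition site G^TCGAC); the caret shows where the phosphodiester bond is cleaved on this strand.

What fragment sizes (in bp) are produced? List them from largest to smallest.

EcoRV sites (GATATC) start at positions 50, 120.
EcoRV cuts after base 3 of each site, so after positions 52, 122.
The SalI site (GTCGAC) starts at position 87.
SalI cuts after the first base of each site, so after position 87.
Combined cut positions: 52, 87, 122.
Linear molecule, 3 cuts → 4 fragments:
  1–52 → 52 bp
  53–87 → 35 bp
  88–122 → 35 bp
  123–155 → 33 bp
Sorted largest to smallest: 52, 35, 35, 33 bp.

52, 35, 35, 33 bp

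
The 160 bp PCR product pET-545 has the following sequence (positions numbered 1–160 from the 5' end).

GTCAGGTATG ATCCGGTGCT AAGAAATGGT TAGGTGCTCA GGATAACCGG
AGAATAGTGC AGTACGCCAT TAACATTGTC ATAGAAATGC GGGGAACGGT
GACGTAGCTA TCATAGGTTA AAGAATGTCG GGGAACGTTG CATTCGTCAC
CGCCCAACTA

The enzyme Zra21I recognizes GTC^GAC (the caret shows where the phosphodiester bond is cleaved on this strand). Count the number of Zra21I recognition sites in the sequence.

No occurrence of GTCGAC is present in the sequence.
Zra21I does not cut: 0 sites.

0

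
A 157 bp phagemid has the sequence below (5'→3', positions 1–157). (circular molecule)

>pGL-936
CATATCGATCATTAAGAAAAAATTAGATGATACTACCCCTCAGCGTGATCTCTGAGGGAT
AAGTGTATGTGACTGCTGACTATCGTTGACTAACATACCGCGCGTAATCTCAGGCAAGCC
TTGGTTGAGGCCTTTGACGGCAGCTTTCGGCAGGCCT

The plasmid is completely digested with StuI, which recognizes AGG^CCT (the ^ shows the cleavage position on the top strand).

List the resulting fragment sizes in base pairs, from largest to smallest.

133, 24 bp

StuI sites (AGGCCT) start at positions 128, 152.
StuI cuts after base 3 of each site, so after positions 130, 154.
Circular molecule, 2 cuts → 2 fragments:
  131–154 → 24 bp
  155–157 then 1–130 → 3 + 130 = 133 bp
Sorted largest to smallest: 133, 24 bp.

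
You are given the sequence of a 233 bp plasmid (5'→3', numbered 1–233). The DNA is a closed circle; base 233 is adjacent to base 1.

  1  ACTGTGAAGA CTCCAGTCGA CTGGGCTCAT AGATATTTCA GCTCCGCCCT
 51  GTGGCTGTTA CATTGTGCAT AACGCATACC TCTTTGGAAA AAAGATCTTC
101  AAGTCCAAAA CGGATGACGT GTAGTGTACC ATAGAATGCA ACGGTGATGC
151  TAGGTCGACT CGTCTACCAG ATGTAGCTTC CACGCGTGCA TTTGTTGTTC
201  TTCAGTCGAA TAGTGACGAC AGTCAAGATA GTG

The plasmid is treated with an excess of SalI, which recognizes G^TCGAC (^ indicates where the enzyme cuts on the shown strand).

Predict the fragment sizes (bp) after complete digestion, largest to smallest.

138, 95 bp

SalI sites (GTCGAC) start at positions 16, 154.
SalI cuts after the first base of each site, so after positions 16, 154.
Circular molecule, 2 cuts → 2 fragments:
  17–154 → 138 bp
  155–233 then 1–16 → 79 + 16 = 95 bp
Sorted largest to smallest: 138, 95 bp.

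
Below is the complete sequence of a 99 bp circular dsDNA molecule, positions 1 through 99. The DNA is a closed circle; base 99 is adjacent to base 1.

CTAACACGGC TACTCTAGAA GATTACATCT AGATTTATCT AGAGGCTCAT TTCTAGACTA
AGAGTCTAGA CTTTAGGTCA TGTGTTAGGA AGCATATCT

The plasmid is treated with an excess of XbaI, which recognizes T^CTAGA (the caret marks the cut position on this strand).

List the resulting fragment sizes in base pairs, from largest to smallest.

48, 14, 14, 13, 10 bp

XbaI sites (TCTAGA) start at positions 14, 28, 38, 52, 65.
XbaI cuts after the first base of each site, so after positions 14, 28, 38, 52, 65.
Circular molecule, 5 cuts → 5 fragments:
  15–28 → 14 bp
  29–38 → 10 bp
  39–52 → 14 bp
  53–65 → 13 bp
  66–99 then 1–14 → 34 + 14 = 48 bp
Sorted largest to smallest: 48, 14, 14, 13, 10 bp.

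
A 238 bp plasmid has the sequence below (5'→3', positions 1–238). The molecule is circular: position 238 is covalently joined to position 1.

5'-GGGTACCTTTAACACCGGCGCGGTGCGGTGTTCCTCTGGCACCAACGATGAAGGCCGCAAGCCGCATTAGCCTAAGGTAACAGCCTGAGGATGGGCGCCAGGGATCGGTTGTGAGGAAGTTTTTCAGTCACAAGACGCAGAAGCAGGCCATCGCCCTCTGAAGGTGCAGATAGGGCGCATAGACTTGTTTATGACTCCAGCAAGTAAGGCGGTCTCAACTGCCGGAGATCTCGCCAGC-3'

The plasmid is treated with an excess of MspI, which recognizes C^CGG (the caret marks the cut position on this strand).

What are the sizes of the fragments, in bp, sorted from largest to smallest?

207, 31 bp

MspI sites (CCGG) start at positions 15, 222.
MspI cuts after the first base of each site, so after positions 15, 222.
Circular molecule, 2 cuts → 2 fragments:
  16–222 → 207 bp
  223–238 then 1–15 → 16 + 15 = 31 bp
Sorted largest to smallest: 207, 31 bp.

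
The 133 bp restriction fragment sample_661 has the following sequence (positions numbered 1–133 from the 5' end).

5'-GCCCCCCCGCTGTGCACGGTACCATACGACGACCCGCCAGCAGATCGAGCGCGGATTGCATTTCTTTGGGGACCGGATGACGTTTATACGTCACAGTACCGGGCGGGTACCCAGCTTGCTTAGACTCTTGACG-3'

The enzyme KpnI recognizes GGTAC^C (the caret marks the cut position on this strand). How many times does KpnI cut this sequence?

GGTACC occurs starting at positions 18, 106.
KpnI cuts at 2 sites.

2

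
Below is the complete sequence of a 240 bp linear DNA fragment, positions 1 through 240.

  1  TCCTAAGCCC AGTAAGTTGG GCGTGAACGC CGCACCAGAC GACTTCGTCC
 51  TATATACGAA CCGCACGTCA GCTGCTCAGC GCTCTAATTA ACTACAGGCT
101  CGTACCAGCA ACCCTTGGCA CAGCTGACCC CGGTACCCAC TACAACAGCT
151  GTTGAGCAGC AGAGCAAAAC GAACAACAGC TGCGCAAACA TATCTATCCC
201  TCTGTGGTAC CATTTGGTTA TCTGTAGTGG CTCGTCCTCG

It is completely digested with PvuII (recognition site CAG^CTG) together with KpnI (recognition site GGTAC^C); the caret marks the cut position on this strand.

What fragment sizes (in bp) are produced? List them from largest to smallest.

PvuII sites (CAGCTG) start at positions 69, 121, 146, 177.
PvuII cuts after base 3 of each site, so after positions 71, 123, 148, 179.
KpnI sites (GGTACC) start at positions 132, 206.
KpnI cuts after base 5 of each site (before the last base), so after positions 136, 210.
Combined cut positions: 71, 123, 136, 148, 179, 210.
Linear molecule, 6 cuts → 7 fragments:
  1–71 → 71 bp
  72–123 → 52 bp
  124–136 → 13 bp
  137–148 → 12 bp
  149–179 → 31 bp
  180–210 → 31 bp
  211–240 → 30 bp
Sorted largest to smallest: 71, 52, 31, 31, 30, 13, 12 bp.

71, 52, 31, 31, 30, 13, 12 bp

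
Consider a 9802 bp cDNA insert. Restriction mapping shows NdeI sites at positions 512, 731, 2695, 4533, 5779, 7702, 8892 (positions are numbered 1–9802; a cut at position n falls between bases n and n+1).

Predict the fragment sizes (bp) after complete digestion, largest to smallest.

1964, 1923, 1838, 1246, 1190, 910, 512, 219 bp

Linear molecule, 7 cuts → 8 fragments:
  512 − 0 = 512 bp
  731 − 512 = 219 bp
  2695 − 731 = 1964 bp
  4533 − 2695 = 1838 bp
  5779 − 4533 = 1246 bp
  7702 − 5779 = 1923 bp
  8892 − 7702 = 1190 bp
  9802 − 8892 = 910 bp
Sorted largest to smallest: 1964, 1923, 1838, 1246, 1190, 910, 512, 219 bp.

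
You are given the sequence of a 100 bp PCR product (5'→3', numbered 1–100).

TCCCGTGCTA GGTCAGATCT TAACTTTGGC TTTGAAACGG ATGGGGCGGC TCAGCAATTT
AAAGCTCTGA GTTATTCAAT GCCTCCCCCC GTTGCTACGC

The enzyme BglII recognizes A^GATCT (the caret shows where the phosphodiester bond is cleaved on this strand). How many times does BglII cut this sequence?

AGATCT occurs starting at position 15.
BglII cuts at 1 site.

1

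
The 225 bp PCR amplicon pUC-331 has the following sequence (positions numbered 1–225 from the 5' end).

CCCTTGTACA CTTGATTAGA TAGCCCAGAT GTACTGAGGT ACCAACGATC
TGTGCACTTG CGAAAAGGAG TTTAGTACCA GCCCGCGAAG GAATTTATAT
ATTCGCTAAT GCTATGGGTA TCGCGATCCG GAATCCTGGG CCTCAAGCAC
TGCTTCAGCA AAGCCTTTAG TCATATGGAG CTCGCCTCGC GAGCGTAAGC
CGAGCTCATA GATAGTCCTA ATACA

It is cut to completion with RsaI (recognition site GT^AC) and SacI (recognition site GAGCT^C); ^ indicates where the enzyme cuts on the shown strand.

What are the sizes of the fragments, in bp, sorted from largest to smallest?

RsaI sites (GTAC) start at positions 6, 31, 39, 75.
RsaI cuts after base 2 of each site, so after positions 7, 32, 40, 76.
SacI sites (GAGCTC) start at positions 178, 202.
SacI cuts after base 5 of each site (before the last base), so after positions 182, 206.
Combined cut positions: 7, 32, 40, 76, 182, 206.
Linear molecule, 6 cuts → 7 fragments:
  1–7 → 7 bp
  8–32 → 25 bp
  33–40 → 8 bp
  41–76 → 36 bp
  77–182 → 106 bp
  183–206 → 24 bp
  207–225 → 19 bp
Sorted largest to smallest: 106, 36, 25, 24, 19, 8, 7 bp.

106, 36, 25, 24, 19, 8, 7 bp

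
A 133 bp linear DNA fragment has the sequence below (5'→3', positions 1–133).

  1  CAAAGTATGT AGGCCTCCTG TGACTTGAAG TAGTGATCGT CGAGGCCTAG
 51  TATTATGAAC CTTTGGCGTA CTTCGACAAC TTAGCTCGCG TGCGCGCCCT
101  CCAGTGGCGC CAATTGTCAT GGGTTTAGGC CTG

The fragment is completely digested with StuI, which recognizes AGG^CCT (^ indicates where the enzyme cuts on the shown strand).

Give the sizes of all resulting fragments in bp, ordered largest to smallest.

StuI sites (AGGCCT) start at positions 11, 43, 127.
StuI cuts after base 3 of each site, so after positions 13, 45, 129.
Linear molecule, 3 cuts → 4 fragments:
  1–13 → 13 bp
  14–45 → 32 bp
  46–129 → 84 bp
  130–133 → 4 bp
Sorted largest to smallest: 84, 32, 13, 4 bp.

84, 32, 13, 4 bp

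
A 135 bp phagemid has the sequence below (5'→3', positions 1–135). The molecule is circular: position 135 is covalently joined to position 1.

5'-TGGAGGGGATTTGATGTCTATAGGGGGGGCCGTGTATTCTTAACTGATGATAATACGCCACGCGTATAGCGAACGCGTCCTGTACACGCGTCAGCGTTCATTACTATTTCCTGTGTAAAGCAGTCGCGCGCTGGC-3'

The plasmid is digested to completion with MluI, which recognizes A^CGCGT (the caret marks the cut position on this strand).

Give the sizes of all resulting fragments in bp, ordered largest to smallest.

MluI sites (ACGCGT) start at positions 60, 73, 86.
MluI cuts after the first base of each site, so after positions 60, 73, 86.
Circular molecule, 3 cuts → 3 fragments:
  61–73 → 13 bp
  74–86 → 13 bp
  87–135 then 1–60 → 49 + 60 = 109 bp
Sorted largest to smallest: 109, 13, 13 bp.

109, 13, 13 bp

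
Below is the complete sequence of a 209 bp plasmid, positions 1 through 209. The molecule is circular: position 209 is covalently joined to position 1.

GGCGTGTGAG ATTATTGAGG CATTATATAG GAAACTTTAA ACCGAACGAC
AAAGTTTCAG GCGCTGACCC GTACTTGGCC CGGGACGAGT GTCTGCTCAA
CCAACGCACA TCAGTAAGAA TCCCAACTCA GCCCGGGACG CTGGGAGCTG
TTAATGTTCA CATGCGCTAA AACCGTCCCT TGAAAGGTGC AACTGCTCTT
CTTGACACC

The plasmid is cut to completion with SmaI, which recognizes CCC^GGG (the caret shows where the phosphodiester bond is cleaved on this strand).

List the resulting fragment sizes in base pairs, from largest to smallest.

156, 53 bp

SmaI sites (CCCGGG) start at positions 79, 132.
SmaI cuts after base 3 of each site, so after positions 81, 134.
Circular molecule, 2 cuts → 2 fragments:
  82–134 → 53 bp
  135–209 then 1–81 → 75 + 81 = 156 bp
Sorted largest to smallest: 156, 53 bp.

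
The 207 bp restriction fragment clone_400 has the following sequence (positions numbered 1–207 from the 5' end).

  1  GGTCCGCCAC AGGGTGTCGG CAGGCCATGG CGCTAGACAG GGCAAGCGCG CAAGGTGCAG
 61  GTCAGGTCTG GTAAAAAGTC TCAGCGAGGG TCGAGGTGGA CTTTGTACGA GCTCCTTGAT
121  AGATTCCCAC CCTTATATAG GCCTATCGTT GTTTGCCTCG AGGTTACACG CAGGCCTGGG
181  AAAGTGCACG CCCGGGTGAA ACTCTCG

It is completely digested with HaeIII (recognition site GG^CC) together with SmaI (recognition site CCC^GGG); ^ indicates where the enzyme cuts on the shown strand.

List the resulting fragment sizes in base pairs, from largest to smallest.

HaeIII sites (GGCC) start at positions 23, 140, 173.
HaeIII cuts after base 2 of each site, so after positions 24, 141, 174.
The SmaI site (CCCGGG) starts at position 191.
SmaI cuts after base 3 of each site, so after position 193.
Combined cut positions: 24, 141, 174, 193.
Linear molecule, 4 cuts → 5 fragments:
  1–24 → 24 bp
  25–141 → 117 bp
  142–174 → 33 bp
  175–193 → 19 bp
  194–207 → 14 bp
Sorted largest to smallest: 117, 33, 24, 19, 14 bp.

117, 33, 24, 19, 14 bp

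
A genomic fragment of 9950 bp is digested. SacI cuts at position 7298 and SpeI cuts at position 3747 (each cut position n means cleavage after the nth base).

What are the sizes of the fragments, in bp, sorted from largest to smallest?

Combined cut positions (sorted): 3747, 7298.
Linear molecule, 2 cuts → 3 fragments:
  3747 − 0 = 3747 bp
  7298 − 3747 = 3551 bp
  9950 − 7298 = 2652 bp
Sorted largest to smallest: 3747, 3551, 2652 bp.

3747, 3551, 2652 bp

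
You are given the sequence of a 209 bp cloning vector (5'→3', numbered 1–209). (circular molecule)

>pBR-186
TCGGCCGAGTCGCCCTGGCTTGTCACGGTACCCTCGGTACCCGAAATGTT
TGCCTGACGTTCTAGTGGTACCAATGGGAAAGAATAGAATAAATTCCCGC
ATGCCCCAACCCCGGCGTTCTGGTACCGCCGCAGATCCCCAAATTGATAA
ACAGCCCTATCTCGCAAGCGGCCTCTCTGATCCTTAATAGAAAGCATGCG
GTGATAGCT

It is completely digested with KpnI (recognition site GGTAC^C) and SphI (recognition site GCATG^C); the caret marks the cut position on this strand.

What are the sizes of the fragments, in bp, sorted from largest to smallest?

72, 42, 32, 31, 23, 9 bp

KpnI sites (GGTACC) start at positions 27, 36, 67, 122.
KpnI cuts after base 5 of each site (before the last base), so after positions 31, 40, 71, 126.
SphI sites (GCATGC) start at positions 99, 194.
SphI cuts after base 5 of each site (before the last base), so after positions 103, 198.
Combined cut positions: 31, 40, 71, 103, 126, 198.
Circular molecule, 6 cuts → 6 fragments:
  32–40 → 9 bp
  41–71 → 31 bp
  72–103 → 32 bp
  104–126 → 23 bp
  127–198 → 72 bp
  199–209 then 1–31 → 11 + 31 = 42 bp
Sorted largest to smallest: 72, 42, 32, 31, 23, 9 bp.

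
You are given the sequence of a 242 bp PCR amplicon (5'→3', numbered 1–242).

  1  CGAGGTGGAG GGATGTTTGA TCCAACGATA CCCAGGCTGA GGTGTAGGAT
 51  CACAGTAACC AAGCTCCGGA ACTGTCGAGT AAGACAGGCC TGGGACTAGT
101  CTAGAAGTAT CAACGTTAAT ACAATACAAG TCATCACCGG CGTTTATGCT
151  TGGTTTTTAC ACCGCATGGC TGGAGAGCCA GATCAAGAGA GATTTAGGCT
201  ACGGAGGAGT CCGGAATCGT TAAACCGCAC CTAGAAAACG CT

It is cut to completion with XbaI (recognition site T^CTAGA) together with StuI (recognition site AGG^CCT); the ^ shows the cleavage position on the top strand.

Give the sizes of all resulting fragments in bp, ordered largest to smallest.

The XbaI site (TCTAGA) starts at position 100.
XbaI cuts after the first base of each site, so after position 100.
The StuI site (AGGCCT) starts at position 86.
StuI cuts after base 3 of each site, so after position 88.
Combined cut positions: 88, 100.
Linear molecule, 2 cuts → 3 fragments:
  1–88 → 88 bp
  89–100 → 12 bp
  101–242 → 142 bp
Sorted largest to smallest: 142, 88, 12 bp.

142, 88, 12 bp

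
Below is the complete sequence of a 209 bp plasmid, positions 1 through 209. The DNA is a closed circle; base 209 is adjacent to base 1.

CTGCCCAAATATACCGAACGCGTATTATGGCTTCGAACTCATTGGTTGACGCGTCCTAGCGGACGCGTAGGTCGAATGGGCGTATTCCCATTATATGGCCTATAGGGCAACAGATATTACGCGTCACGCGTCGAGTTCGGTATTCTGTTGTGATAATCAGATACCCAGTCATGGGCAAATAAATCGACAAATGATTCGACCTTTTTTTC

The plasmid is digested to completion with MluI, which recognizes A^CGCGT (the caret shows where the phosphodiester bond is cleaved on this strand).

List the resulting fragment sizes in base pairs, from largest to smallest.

MluI sites (ACGCGT) start at positions 18, 49, 63, 119, 126.
MluI cuts after the first base of each site, so after positions 18, 49, 63, 119, 126.
Circular molecule, 5 cuts → 5 fragments:
  19–49 → 31 bp
  50–63 → 14 bp
  64–119 → 56 bp
  120–126 → 7 bp
  127–209 then 1–18 → 83 + 18 = 101 bp
Sorted largest to smallest: 101, 56, 31, 14, 7 bp.

101, 56, 31, 14, 7 bp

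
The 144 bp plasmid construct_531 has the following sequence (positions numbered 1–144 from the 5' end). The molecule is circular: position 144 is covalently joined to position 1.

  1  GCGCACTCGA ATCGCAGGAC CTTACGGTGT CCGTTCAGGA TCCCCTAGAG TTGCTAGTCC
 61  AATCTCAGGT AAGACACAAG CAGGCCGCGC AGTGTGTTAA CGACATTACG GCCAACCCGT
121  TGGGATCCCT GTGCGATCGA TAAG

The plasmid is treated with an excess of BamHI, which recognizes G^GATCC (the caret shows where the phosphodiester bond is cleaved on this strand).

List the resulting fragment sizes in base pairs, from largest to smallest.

85, 59 bp

BamHI sites (GGATCC) start at positions 38, 123.
BamHI cuts after the first base of each site, so after positions 38, 123.
Circular molecule, 2 cuts → 2 fragments:
  39–123 → 85 bp
  124–144 then 1–38 → 21 + 38 = 59 bp
Sorted largest to smallest: 85, 59 bp.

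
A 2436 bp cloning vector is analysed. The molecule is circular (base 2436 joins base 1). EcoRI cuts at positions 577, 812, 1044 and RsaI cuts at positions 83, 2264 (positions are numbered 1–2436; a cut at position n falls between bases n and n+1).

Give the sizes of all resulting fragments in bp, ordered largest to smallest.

1220, 494, 255, 235, 232 bp

Combined cut positions (sorted): 83, 577, 812, 1044, 2264.
Circular molecule, 5 cuts → 5 fragments:
  577 − 83 = 494 bp
  812 − 577 = 235 bp
  1044 − 812 = 232 bp
  2264 − 1044 = 1220 bp
  wrap: 2436 − 2264 + 83 = 255 bp
Sorted largest to smallest: 1220, 494, 255, 235, 232 bp.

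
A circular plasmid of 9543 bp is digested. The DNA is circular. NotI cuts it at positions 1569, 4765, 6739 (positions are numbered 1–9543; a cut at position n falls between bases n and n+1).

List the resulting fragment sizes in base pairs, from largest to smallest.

Circular molecule, 3 cuts → 3 fragments:
  4765 − 1569 = 3196 bp
  6739 − 4765 = 1974 bp
  wrap: 9543 − 6739 + 1569 = 4373 bp
Sorted largest to smallest: 4373, 3196, 1974 bp.

4373, 3196, 1974 bp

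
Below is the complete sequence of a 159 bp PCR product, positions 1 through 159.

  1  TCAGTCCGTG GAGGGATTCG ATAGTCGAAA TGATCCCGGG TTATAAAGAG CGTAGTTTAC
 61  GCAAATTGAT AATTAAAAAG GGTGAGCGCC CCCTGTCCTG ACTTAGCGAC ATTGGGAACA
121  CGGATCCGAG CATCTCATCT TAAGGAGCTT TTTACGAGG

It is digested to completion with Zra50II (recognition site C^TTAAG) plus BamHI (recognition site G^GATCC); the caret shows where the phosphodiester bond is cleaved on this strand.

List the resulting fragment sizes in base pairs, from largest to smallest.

The Zra50II site (CTTAAG) starts at position 139.
Zra50II cuts after the first base of each site, so after position 139.
The BamHI site (GGATCC) starts at position 122.
BamHI cuts after the first base of each site, so after position 122.
Combined cut positions: 122, 139.
Linear molecule, 2 cuts → 3 fragments:
  1–122 → 122 bp
  123–139 → 17 bp
  140–159 → 20 bp
Sorted largest to smallest: 122, 20, 17 bp.

122, 20, 17 bp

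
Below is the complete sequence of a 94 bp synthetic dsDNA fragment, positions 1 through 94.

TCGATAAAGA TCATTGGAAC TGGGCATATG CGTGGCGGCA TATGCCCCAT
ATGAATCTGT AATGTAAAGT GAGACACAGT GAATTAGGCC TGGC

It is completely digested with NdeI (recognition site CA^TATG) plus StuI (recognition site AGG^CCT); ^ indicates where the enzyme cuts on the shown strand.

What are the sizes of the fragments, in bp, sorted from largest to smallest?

NdeI sites (CATATG) start at positions 25, 39, 48.
NdeI cuts after base 2 of each site, so after positions 26, 40, 49.
The StuI site (AGGCCT) starts at position 86.
StuI cuts after base 3 of each site, so after position 88.
Combined cut positions: 26, 40, 49, 88.
Linear molecule, 4 cuts → 5 fragments:
  1–26 → 26 bp
  27–40 → 14 bp
  41–49 → 9 bp
  50–88 → 39 bp
  89–94 → 6 bp
Sorted largest to smallest: 39, 26, 14, 9, 6 bp.

39, 26, 14, 9, 6 bp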